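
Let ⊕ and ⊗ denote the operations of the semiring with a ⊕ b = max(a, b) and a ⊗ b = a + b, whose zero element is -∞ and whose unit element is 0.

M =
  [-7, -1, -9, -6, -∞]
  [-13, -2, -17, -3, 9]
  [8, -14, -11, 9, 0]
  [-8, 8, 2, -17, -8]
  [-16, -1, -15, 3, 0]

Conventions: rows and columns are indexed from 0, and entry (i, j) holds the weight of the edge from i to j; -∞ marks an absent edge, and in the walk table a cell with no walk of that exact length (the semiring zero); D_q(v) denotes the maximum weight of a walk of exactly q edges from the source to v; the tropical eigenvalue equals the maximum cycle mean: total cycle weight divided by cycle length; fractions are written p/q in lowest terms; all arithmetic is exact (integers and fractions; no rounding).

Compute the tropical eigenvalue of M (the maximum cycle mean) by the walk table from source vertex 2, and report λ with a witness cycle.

q=0: [-∞, -∞, 0, -∞, -∞]
q=1: [8, -14, -11, 9, 0]
q=2: [1, 17, 11, 3, 1]
q=3: [19, 15, 5, 20, 26]
q=4: [13, 28, 22, 29, 26]
q=5: [30, 37, 31, 31, 37]
Optimal cycle mean attained by: cycle 1->4->3->1, total 9 + 3 + 8, length 3.
Answer: λ = 20/3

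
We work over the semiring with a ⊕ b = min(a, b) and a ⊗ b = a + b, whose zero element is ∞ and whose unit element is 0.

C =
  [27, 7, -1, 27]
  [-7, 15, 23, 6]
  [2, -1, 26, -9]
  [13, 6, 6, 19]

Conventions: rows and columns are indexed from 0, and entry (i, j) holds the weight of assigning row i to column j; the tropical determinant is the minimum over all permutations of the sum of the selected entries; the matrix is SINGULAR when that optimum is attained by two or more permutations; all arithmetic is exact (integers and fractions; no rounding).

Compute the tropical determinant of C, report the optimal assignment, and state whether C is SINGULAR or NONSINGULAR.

σ = (0, 1, 2, 3): 27 + 15 + 26 + 19 = 87
σ = (0, 1, 3, 2): 27 + 15 + (-9) + 6 = 39
σ = (0, 2, 1, 3): 27 + 23 + (-1) + 19 = 68
σ = (0, 2, 3, 1): 27 + 23 + (-9) + 6 = 47
σ = (0, 3, 1, 2): 27 + 6 + (-1) + 6 = 38
σ = (0, 3, 2, 1): 27 + 6 + 26 + 6 = 65
σ = (1, 0, 2, 3): 7 + (-7) + 26 + 19 = 45
σ = (1, 0, 3, 2): 7 + (-7) + (-9) + 6 = -3
σ = (1, 2, 0, 3): 7 + 23 + 2 + 19 = 51
σ = (1, 2, 3, 0): 7 + 23 + (-9) + 13 = 34
σ = (1, 3, 0, 2): 7 + 6 + 2 + 6 = 21
σ = (1, 3, 2, 0): 7 + 6 + 26 + 13 = 52
σ = (2, 0, 1, 3): (-1) + (-7) + (-1) + 19 = 10
σ = (2, 0, 3, 1): (-1) + (-7) + (-9) + 6 = -11
σ = (2, 1, 0, 3): (-1) + 15 + 2 + 19 = 35
σ = (2, 1, 3, 0): (-1) + 15 + (-9) + 13 = 18
σ = (2, 3, 0, 1): (-1) + 6 + 2 + 6 = 13
σ = (2, 3, 1, 0): (-1) + 6 + (-1) + 13 = 17
σ = (3, 0, 1, 2): 27 + (-7) + (-1) + 6 = 25
σ = (3, 0, 2, 1): 27 + (-7) + 26 + 6 = 52
σ = (3, 1, 0, 2): 27 + 15 + 2 + 6 = 50
σ = (3, 1, 2, 0): 27 + 15 + 26 + 13 = 81
σ = (3, 2, 0, 1): 27 + 23 + 2 + 6 = 58
σ = (3, 2, 1, 0): 27 + 23 + (-1) + 13 = 62
Optimal value attained by: σ = (2, 0, 3, 1).
Answer: det⊕(C) = -11; verdict: NONSINGULAR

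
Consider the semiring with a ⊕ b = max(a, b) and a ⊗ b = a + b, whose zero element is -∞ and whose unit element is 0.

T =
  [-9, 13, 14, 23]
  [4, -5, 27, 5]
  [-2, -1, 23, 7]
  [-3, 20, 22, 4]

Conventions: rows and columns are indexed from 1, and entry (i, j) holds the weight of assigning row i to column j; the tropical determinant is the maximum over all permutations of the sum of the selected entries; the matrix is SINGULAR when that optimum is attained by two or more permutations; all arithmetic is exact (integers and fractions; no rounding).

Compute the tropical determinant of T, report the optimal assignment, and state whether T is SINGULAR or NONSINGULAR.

σ = (1, 2, 3, 4): (-9) + (-5) + 23 + 4 = 13
σ = (1, 2, 4, 3): (-9) + (-5) + 7 + 22 = 15
σ = (1, 3, 2, 4): (-9) + 27 + (-1) + 4 = 21
σ = (1, 3, 4, 2): (-9) + 27 + 7 + 20 = 45
σ = (1, 4, 2, 3): (-9) + 5 + (-1) + 22 = 17
σ = (1, 4, 3, 2): (-9) + 5 + 23 + 20 = 39
σ = (2, 1, 3, 4): 13 + 4 + 23 + 4 = 44
σ = (2, 1, 4, 3): 13 + 4 + 7 + 22 = 46
σ = (2, 3, 1, 4): 13 + 27 + (-2) + 4 = 42
σ = (2, 3, 4, 1): 13 + 27 + 7 + (-3) = 44
σ = (2, 4, 1, 3): 13 + 5 + (-2) + 22 = 38
σ = (2, 4, 3, 1): 13 + 5 + 23 + (-3) = 38
σ = (3, 1, 2, 4): 14 + 4 + (-1) + 4 = 21
σ = (3, 1, 4, 2): 14 + 4 + 7 + 20 = 45
σ = (3, 2, 1, 4): 14 + (-5) + (-2) + 4 = 11
σ = (3, 2, 4, 1): 14 + (-5) + 7 + (-3) = 13
σ = (3, 4, 1, 2): 14 + 5 + (-2) + 20 = 37
σ = (3, 4, 2, 1): 14 + 5 + (-1) + (-3) = 15
σ = (4, 1, 2, 3): 23 + 4 + (-1) + 22 = 48
σ = (4, 1, 3, 2): 23 + 4 + 23 + 20 = 70
σ = (4, 2, 1, 3): 23 + (-5) + (-2) + 22 = 38
σ = (4, 2, 3, 1): 23 + (-5) + 23 + (-3) = 38
σ = (4, 3, 1, 2): 23 + 27 + (-2) + 20 = 68
σ = (4, 3, 2, 1): 23 + 27 + (-1) + (-3) = 46
Optimal value attained by: σ = (4, 1, 3, 2).
Answer: det⊕(T) = 70; verdict: NONSINGULAR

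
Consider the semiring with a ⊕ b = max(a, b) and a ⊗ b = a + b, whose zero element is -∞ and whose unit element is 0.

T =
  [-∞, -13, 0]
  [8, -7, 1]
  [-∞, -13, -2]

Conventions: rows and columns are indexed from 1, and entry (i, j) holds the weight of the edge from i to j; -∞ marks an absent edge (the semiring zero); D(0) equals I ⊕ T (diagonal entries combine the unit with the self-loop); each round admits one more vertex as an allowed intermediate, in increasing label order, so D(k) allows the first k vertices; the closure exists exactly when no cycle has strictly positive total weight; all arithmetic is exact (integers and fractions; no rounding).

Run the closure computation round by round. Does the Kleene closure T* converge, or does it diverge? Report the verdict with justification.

D(0):
  [0, -13, 0]
  [8, 0, 1]
  [-∞, -13, 0]
D(1):
  [0, -13, 0]
  [8, 0, 8]
  [-∞, -13, 0]
D(2):
  [0, -13, 0]
  [8, 0, 8]
  [-5, -13, 0]
D(3):
  [0, -13, 0]
  [8, 0, 8]
  [-5, -13, 0]
Key observation: every diagonal entry stays at the unit through all rounds, so no improving cycle exists.
Answer: CONVERGES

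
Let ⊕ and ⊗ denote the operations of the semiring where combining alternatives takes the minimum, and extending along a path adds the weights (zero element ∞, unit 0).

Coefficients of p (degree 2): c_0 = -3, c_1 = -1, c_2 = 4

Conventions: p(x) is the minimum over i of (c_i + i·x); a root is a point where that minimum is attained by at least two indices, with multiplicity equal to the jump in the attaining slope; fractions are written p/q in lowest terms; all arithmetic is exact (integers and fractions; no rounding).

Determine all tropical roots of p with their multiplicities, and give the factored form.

hull edge (i=0, c=-3) to (i=1, c=-1): slope 2, span 1
hull edge (i=1, c=-1) to (i=2, c=4): slope 5, span 1
Factored form: p(x) = 4 ⊗ (x ⊕ (-5)) ⊗ (x ⊕ (-2))
Answer: roots = -5 (mult 1), -2 (mult 1)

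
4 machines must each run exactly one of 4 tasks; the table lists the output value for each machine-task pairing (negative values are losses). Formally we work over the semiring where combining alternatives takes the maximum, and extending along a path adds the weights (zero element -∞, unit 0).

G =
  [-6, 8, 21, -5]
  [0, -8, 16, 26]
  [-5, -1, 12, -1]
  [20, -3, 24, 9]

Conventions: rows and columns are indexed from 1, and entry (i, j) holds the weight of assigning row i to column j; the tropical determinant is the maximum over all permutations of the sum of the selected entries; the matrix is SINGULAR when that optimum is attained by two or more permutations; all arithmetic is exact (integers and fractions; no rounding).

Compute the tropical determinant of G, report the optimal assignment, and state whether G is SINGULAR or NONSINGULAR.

σ = (1, 2, 3, 4): (-6) + (-8) + 12 + 9 = 7
σ = (1, 2, 4, 3): (-6) + (-8) + (-1) + 24 = 9
σ = (1, 3, 2, 4): (-6) + 16 + (-1) + 9 = 18
σ = (1, 3, 4, 2): (-6) + 16 + (-1) + (-3) = 6
σ = (1, 4, 2, 3): (-6) + 26 + (-1) + 24 = 43
σ = (1, 4, 3, 2): (-6) + 26 + 12 + (-3) = 29
σ = (2, 1, 3, 4): 8 + 0 + 12 + 9 = 29
σ = (2, 1, 4, 3): 8 + 0 + (-1) + 24 = 31
σ = (2, 3, 1, 4): 8 + 16 + (-5) + 9 = 28
σ = (2, 3, 4, 1): 8 + 16 + (-1) + 20 = 43
σ = (2, 4, 1, 3): 8 + 26 + (-5) + 24 = 53
σ = (2, 4, 3, 1): 8 + 26 + 12 + 20 = 66
σ = (3, 1, 2, 4): 21 + 0 + (-1) + 9 = 29
σ = (3, 1, 4, 2): 21 + 0 + (-1) + (-3) = 17
σ = (3, 2, 1, 4): 21 + (-8) + (-5) + 9 = 17
σ = (3, 2, 4, 1): 21 + (-8) + (-1) + 20 = 32
σ = (3, 4, 1, 2): 21 + 26 + (-5) + (-3) = 39
σ = (3, 4, 2, 1): 21 + 26 + (-1) + 20 = 66
σ = (4, 1, 2, 3): (-5) + 0 + (-1) + 24 = 18
σ = (4, 1, 3, 2): (-5) + 0 + 12 + (-3) = 4
σ = (4, 2, 1, 3): (-5) + (-8) + (-5) + 24 = 6
σ = (4, 2, 3, 1): (-5) + (-8) + 12 + 20 = 19
σ = (4, 3, 1, 2): (-5) + 16 + (-5) + (-3) = 3
σ = (4, 3, 2, 1): (-5) + 16 + (-1) + 20 = 30
Optimal value attained by: σ = (2, 4, 3, 1).
Answer: det⊕(G) = 66; verdict: SINGULAR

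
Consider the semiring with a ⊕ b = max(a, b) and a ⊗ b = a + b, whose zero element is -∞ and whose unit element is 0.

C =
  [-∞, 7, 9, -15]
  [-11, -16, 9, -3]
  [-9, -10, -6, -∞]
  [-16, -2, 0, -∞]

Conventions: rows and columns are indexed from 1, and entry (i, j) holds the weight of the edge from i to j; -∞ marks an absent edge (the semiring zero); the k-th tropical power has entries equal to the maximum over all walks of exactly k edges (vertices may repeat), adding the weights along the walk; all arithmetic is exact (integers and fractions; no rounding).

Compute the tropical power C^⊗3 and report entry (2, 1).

C^⊗2:
  [0, -1, 16, 4]
  [0, -1, 3, -19]
  [-15, -2, 0, -13]
  [-9, -9, 7, -5]
C^⊗3:
  [7, 7, 10, -4]
  [-6, 7, 9, -4]
  [-9, -8, 7, -5]
  [-2, -2, 1, -12]
Key observation: the optimum is the walk 2->3->3->1, with weight 9 + (-6) + (-9) = -6.
Optimal value attained by: walk 2->3->3->1.
Answer: (C^⊗3)[2][1] = -6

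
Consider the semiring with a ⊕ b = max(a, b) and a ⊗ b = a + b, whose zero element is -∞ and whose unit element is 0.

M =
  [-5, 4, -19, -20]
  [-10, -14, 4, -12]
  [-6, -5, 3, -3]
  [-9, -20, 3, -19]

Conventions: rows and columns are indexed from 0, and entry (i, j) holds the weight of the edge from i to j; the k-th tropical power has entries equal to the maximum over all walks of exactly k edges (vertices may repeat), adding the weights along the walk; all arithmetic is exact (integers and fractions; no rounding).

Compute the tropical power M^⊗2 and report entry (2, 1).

M^⊗2:
  [-6, -1, 8, -8]
  [-2, -1, 7, 1]
  [-3, -2, 6, 0]
  [-3, -2, 6, 0]
Key observation: the optimum is the walk 2->0->1, with weight (-6) + 4 = -2.
Optimal value attained by: walk 2->0->1.
Answer: (M^⊗2)[2][1] = -2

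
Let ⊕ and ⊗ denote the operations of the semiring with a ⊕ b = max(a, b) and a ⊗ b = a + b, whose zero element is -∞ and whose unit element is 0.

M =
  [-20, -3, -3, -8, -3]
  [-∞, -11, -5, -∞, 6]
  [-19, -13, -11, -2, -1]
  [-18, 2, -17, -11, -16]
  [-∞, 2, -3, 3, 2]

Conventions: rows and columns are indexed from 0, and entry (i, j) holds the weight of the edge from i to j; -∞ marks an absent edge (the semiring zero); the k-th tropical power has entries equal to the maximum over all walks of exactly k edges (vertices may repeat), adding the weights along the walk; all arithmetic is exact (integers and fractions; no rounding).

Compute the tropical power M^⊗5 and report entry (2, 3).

M^⊗2:
  [-22, -1, -6, 0, 3]
  [-24, 8, 3, 9, 8]
  [-20, 1, -4, 2, 1]
  [-29, -9, -3, -13, 8]
  [-15, 5, -1, 5, 8]
M^⊗3:
  [-18, 5, 0, 6, 5]
  [-9, 11, 5, 11, 14]
  [-16, 4, -2, 4, 7]
  [-22, 10, 5, 11, 10]
  [-13, 10, 5, 11, 11]
M^⊗4:
  [-12, 8, 2, 8, 11]
  [-7, 16, 11, 17, 17]
  [-14, 9, 4, 10, 10]
  [-7, 13, 7, 13, 16]
  [-7, 13, 8, 14, 16]
M^⊗5:
  [-10, 13, 8, 14, 14]
  [-1, 19, 14, 20, 22]
  [-8, 12, 7, 13, 15]
  [-5, 18, 13, 19, 19]
  [-4, 18, 13, 19, 19]
Key observation: the optimum is the walk 2->4->3->1->4->3, with weight (-1) + 3 + 2 + 6 + 3 = 13.
Optimal value attained by: walk 2->4->3->1->4->3.
Answer: (M^⊗5)[2][3] = 13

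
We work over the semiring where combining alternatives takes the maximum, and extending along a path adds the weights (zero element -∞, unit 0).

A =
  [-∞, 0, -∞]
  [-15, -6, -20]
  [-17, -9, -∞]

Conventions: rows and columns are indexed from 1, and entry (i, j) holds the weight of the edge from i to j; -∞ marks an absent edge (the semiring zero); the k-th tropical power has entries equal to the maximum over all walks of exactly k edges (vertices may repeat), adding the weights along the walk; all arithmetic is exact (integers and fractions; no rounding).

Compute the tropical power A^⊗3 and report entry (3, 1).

A^⊗2:
  [-15, -6, -20]
  [-21, -12, -26]
  [-24, -15, -29]
A^⊗3:
  [-21, -12, -26]
  [-27, -18, -32]
  [-30, -21, -35]
Key observation: the optimum is the walk 3->2->2->1, with weight (-9) + (-6) + (-15) = -30.
Optimal value attained by: walk 3->2->2->1.
Answer: (A^⊗3)[3][1] = -30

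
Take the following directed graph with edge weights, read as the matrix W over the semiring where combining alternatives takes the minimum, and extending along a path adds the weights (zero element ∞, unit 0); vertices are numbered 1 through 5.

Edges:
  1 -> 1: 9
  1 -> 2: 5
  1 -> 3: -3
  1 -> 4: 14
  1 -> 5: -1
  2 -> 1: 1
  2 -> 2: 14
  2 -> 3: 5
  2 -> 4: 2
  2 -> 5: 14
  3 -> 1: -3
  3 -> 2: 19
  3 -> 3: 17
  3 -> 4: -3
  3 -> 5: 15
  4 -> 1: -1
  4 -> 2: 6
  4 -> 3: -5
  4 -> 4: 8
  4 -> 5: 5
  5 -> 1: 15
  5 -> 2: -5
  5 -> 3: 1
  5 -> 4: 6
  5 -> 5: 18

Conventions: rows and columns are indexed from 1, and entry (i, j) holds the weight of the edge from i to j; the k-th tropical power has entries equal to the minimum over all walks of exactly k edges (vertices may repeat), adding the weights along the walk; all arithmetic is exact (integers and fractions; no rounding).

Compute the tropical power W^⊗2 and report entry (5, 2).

W^⊗2:
  [-6, -6, 0, -6, 8]
  [1, 6, -3, 2, 0]
  [-4, 2, -8, 5, -4]
  [-8, 0, -4, -8, -2]
  [-4, 9, 0, -3, 9]
Key observation: the optimum is the walk 5->2->2, with weight (-5) + 14 = 9.
Optimal value attained by: walk 5->2->2.
Answer: (W^⊗2)[5][2] = 9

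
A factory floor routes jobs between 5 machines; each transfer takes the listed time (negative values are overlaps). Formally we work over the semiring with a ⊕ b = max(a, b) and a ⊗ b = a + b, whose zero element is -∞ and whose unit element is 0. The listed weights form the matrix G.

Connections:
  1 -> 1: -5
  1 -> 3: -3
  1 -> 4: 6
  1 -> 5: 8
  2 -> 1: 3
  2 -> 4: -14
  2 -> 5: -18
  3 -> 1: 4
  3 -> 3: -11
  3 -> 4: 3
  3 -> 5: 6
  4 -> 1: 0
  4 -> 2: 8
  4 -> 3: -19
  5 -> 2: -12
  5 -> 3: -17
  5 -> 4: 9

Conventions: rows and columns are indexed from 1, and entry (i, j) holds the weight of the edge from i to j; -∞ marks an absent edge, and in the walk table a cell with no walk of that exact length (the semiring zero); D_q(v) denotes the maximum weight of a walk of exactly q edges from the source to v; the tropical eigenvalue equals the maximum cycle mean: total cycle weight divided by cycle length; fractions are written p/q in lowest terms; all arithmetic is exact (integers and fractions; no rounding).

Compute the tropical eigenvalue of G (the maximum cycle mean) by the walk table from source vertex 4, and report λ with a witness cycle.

q=0: [-∞, -∞, -∞, 0, -∞]
q=1: [0, 8, -19, -∞, -∞]
q=2: [11, -∞, -3, 6, 8]
q=3: [6, 14, 8, 17, 19]
q=4: [17, 25, 3, 28, 14]
q=5: [28, 36, 14, 23, 25]
Optimal cycle mean attained by: cycle 1->5->4->2->1, total 8 + 9 + 8 + 3, length 4.
Answer: λ = 7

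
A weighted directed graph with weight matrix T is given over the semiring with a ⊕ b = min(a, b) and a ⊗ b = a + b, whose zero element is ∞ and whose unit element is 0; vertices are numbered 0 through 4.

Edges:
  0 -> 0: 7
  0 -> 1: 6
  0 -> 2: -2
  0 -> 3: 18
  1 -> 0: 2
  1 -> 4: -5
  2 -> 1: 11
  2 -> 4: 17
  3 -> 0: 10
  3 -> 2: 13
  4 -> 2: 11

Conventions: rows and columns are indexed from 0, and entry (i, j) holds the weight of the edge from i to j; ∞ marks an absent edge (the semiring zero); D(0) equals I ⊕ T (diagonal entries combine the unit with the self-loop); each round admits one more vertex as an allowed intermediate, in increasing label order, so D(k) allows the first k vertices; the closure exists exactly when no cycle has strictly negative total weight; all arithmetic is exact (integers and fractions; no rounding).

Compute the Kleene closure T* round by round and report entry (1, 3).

D(0):
  [0, 6, -2, 18, ∞]
  [2, 0, ∞, ∞, -5]
  [∞, 11, 0, ∞, 17]
  [10, ∞, 13, 0, ∞]
  [∞, ∞, 11, ∞, 0]
D(1):
  [0, 6, -2, 18, ∞]
  [2, 0, 0, 20, -5]
  [∞, 11, 0, ∞, 17]
  [10, 16, 8, 0, ∞]
  [∞, ∞, 11, ∞, 0]
D(2):
  [0, 6, -2, 18, 1]
  [2, 0, 0, 20, -5]
  [13, 11, 0, 31, 6]
  [10, 16, 8, 0, 11]
  [∞, ∞, 11, ∞, 0]
D(3):
  [0, 6, -2, 18, 1]
  [2, 0, 0, 20, -5]
  [13, 11, 0, 31, 6]
  [10, 16, 8, 0, 11]
  [24, 22, 11, 42, 0]
D(4):
  [0, 6, -2, 18, 1]
  [2, 0, 0, 20, -5]
  [13, 11, 0, 31, 6]
  [10, 16, 8, 0, 11]
  [24, 22, 11, 42, 0]
D(5):
  [0, 6, -2, 18, 1]
  [2, 0, 0, 20, -5]
  [13, 11, 0, 31, 6]
  [10, 16, 8, 0, 11]
  [24, 22, 11, 42, 0]
Answer: T*[1][3] = 20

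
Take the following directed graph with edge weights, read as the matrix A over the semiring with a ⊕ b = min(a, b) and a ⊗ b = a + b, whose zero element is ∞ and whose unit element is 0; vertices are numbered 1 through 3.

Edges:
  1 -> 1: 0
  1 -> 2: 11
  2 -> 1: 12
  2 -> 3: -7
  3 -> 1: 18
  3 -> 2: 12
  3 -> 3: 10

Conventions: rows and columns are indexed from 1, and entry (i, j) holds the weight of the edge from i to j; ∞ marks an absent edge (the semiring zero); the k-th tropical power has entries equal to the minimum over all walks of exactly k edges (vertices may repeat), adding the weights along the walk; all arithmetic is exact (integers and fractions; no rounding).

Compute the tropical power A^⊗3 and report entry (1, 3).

A^⊗2:
  [0, 11, 4]
  [11, 5, 3]
  [18, 22, 5]
A^⊗3:
  [0, 11, 4]
  [11, 15, -2]
  [18, 17, 15]
Key observation: the optimum is the walk 1->1->2->3, with weight 0 + 11 + (-7) = 4.
Optimal value attained by: walk 1->1->2->3.
Answer: (A^⊗3)[1][3] = 4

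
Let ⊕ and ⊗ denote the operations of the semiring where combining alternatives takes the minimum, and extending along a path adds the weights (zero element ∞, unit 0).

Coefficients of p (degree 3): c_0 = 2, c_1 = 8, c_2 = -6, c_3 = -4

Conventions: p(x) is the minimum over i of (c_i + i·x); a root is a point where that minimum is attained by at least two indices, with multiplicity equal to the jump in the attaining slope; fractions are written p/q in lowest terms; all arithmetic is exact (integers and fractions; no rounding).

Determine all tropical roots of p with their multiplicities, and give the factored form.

hull edge (i=0, c=2) to (i=2, c=-6): slope -4, span 2
hull edge (i=2, c=-6) to (i=3, c=-4): slope 2, span 1
Factored form: p(x) = -4 ⊗ (x ⊕ (-2)) ⊗ (x ⊕ 4) ⊗ (x ⊕ 4)
Answer: roots = -2 (mult 1), 4 (mult 2)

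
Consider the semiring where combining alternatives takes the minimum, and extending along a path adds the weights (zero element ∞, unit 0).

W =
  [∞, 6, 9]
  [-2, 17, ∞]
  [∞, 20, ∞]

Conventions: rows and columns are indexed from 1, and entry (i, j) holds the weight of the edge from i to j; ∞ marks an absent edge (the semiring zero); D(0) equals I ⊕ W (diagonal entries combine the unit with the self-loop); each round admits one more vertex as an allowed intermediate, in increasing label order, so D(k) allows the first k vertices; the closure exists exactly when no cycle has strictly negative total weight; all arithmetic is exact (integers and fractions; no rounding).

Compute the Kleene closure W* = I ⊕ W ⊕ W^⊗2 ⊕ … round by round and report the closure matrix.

D(0):
  [0, 6, 9]
  [-2, 0, ∞]
  [∞, 20, 0]
D(1):
  [0, 6, 9]
  [-2, 0, 7]
  [∞, 20, 0]
D(2):
  [0, 6, 9]
  [-2, 0, 7]
  [18, 20, 0]
D(3):
  [0, 6, 9]
  [-2, 0, 7]
  [18, 20, 0]
Answer: W* = [[0, 6, 9], [-2, 0, 7], [18, 20, 0]]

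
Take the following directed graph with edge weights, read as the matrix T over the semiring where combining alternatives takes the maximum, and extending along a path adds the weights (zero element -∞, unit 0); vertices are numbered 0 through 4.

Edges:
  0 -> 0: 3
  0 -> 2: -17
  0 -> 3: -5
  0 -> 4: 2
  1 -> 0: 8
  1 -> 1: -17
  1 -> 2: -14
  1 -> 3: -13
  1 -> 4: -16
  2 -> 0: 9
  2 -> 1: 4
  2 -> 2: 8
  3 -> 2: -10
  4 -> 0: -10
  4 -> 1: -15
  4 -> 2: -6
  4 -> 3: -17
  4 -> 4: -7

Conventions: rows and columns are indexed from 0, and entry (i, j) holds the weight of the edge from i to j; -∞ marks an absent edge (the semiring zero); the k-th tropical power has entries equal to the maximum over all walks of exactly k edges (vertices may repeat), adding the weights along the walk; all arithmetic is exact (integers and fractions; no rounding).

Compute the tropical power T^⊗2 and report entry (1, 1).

T^⊗2:
  [6, -13, -4, -2, 5]
  [11, -10, -6, 3, 10]
  [17, 12, 16, 4, 11]
  [-1, -6, -2, -∞, -∞]
  [3, -2, 2, -15, -8]
Key observation: the optimum is the walk 1->2->1, with weight (-14) + 4 = -10.
Optimal value attained by: walk 1->2->1.
Answer: (T^⊗2)[1][1] = -10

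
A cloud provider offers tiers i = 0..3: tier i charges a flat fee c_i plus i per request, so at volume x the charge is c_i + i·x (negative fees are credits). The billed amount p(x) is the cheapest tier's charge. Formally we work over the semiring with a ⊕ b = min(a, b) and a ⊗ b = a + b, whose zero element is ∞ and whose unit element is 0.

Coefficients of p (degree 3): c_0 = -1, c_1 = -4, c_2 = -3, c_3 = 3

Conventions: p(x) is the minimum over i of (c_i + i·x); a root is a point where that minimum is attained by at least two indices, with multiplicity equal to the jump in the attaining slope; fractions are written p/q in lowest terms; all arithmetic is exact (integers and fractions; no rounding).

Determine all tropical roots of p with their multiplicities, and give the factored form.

hull edge (i=0, c=-1) to (i=1, c=-4): slope -3, span 1
hull edge (i=1, c=-4) to (i=2, c=-3): slope 1, span 1
hull edge (i=2, c=-3) to (i=3, c=3): slope 6, span 1
Factored form: p(x) = 3 ⊗ (x ⊕ (-6)) ⊗ (x ⊕ (-1)) ⊗ (x ⊕ 3)
Answer: roots = -6 (mult 1), -1 (mult 1), 3 (mult 1)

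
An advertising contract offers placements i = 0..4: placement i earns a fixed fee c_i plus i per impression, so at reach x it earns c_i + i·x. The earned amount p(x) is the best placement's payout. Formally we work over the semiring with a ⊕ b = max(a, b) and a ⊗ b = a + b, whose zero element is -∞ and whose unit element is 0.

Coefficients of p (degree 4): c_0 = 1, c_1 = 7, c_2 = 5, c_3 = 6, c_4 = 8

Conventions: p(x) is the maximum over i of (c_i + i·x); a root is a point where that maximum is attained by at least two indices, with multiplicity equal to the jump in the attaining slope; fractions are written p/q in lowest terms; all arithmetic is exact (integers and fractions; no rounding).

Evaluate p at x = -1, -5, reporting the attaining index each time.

p(-1) = max(1+0·(-1)=1, 7+1·(-1)=6, 5+2·(-1)=3, 6+3·(-1)=3, 8+4·(-1)=4) = 6 (attained by i=1)
p(-5) = max(1+0·(-5)=1, 7+1·(-5)=2, 5+2·(-5)=-5, 6+3·(-5)=-9, 8+4·(-5)=-12) = 2 (attained by i=1)
Answer: p(-1) = 6; p(-5) = 2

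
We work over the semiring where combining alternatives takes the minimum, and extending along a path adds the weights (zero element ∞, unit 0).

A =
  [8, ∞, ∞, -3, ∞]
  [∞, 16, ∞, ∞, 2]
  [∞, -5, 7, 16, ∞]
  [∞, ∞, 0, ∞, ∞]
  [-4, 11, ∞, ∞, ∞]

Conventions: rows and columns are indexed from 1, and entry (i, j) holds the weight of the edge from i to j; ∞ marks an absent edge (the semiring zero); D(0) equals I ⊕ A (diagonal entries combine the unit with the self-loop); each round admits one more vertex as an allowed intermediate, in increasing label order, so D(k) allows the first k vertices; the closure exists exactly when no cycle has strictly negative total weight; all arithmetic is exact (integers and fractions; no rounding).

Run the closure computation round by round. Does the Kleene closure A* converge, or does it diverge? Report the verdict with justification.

D(0):
  [0, ∞, ∞, -3, ∞]
  [∞, 0, ∞, ∞, 2]
  [∞, -5, 0, 16, ∞]
  [∞, ∞, 0, 0, ∞]
  [-4, 11, ∞, ∞, 0]
D(1):
  [0, ∞, ∞, -3, ∞]
  [∞, 0, ∞, ∞, 2]
  [∞, -5, 0, 16, ∞]
  [∞, ∞, 0, 0, ∞]
  [-4, 11, ∞, -7, 0]
D(2):
  [0, ∞, ∞, -3, ∞]
  [∞, 0, ∞, ∞, 2]
  [∞, -5, 0, 16, -3]
  [∞, ∞, 0, 0, ∞]
  [-4, 11, ∞, -7, 0]
D(3):
  [0, ∞, ∞, -3, ∞]
  [∞, 0, ∞, ∞, 2]
  [∞, -5, 0, 16, -3]
  [∞, -5, 0, 0, -3]
  [-4, 11, ∞, -7, 0]
Detection: at round 4, diagonal entry (5, 5) turns strictly negative.
Key observation: the cycle 5->1->4->3->2->5 has total weight (-4) + (-3) + 0 + (-5) + 2, which is strictly negative.
Answer: DIVERGES — negative cycle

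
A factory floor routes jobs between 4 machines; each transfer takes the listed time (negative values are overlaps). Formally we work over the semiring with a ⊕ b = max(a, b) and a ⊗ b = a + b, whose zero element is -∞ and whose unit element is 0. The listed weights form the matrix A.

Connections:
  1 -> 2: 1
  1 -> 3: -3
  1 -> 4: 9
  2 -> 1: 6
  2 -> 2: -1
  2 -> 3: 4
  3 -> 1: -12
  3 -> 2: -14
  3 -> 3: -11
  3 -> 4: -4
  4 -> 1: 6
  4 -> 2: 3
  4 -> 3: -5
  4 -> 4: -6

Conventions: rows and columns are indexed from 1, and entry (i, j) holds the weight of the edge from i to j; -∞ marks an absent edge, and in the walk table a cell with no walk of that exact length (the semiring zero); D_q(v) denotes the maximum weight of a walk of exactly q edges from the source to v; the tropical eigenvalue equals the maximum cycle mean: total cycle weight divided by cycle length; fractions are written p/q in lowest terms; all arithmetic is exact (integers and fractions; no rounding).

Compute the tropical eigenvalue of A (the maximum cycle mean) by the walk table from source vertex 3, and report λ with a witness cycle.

q=0: [-∞, -∞, 0, -∞]
q=1: [-12, -14, -11, -4]
q=2: [2, -1, -9, -3]
q=3: [5, 3, 3, 11]
q=4: [17, 14, 7, 14]
Optimal cycle mean attained by: cycle 1->4->1, total 9 + 6, length 2.
Answer: λ = 15/2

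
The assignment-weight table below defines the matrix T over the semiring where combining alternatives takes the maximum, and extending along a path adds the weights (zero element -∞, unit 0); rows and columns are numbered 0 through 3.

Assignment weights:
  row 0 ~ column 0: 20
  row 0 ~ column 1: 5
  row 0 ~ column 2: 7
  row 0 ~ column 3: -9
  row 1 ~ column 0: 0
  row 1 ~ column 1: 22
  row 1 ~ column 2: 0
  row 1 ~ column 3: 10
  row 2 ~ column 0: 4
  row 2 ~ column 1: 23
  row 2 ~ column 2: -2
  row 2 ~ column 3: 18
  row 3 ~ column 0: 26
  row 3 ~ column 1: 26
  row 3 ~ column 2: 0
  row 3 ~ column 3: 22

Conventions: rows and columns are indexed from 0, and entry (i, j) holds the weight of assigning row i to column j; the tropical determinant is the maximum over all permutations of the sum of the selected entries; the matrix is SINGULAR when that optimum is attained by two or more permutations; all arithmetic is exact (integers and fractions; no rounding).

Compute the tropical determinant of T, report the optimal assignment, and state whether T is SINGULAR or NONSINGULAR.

σ = (0, 1, 2, 3): 20 + 22 + (-2) + 22 = 62
σ = (0, 1, 3, 2): 20 + 22 + 18 + 0 = 60
σ = (0, 2, 1, 3): 20 + 0 + 23 + 22 = 65
σ = (0, 2, 3, 1): 20 + 0 + 18 + 26 = 64
σ = (0, 3, 1, 2): 20 + 10 + 23 + 0 = 53
σ = (0, 3, 2, 1): 20 + 10 + (-2) + 26 = 54
σ = (1, 0, 2, 3): 5 + 0 + (-2) + 22 = 25
σ = (1, 0, 3, 2): 5 + 0 + 18 + 0 = 23
σ = (1, 2, 0, 3): 5 + 0 + 4 + 22 = 31
σ = (1, 2, 3, 0): 5 + 0 + 18 + 26 = 49
σ = (1, 3, 0, 2): 5 + 10 + 4 + 0 = 19
σ = (1, 3, 2, 0): 5 + 10 + (-2) + 26 = 39
σ = (2, 0, 1, 3): 7 + 0 + 23 + 22 = 52
σ = (2, 0, 3, 1): 7 + 0 + 18 + 26 = 51
σ = (2, 1, 0, 3): 7 + 22 + 4 + 22 = 55
σ = (2, 1, 3, 0): 7 + 22 + 18 + 26 = 73
σ = (2, 3, 0, 1): 7 + 10 + 4 + 26 = 47
σ = (2, 3, 1, 0): 7 + 10 + 23 + 26 = 66
σ = (3, 0, 1, 2): (-9) + 0 + 23 + 0 = 14
σ = (3, 0, 2, 1): (-9) + 0 + (-2) + 26 = 15
σ = (3, 1, 0, 2): (-9) + 22 + 4 + 0 = 17
σ = (3, 1, 2, 0): (-9) + 22 + (-2) + 26 = 37
σ = (3, 2, 0, 1): (-9) + 0 + 4 + 26 = 21
σ = (3, 2, 1, 0): (-9) + 0 + 23 + 26 = 40
Optimal value attained by: σ = (2, 1, 3, 0).
Answer: det⊕(T) = 73; verdict: NONSINGULAR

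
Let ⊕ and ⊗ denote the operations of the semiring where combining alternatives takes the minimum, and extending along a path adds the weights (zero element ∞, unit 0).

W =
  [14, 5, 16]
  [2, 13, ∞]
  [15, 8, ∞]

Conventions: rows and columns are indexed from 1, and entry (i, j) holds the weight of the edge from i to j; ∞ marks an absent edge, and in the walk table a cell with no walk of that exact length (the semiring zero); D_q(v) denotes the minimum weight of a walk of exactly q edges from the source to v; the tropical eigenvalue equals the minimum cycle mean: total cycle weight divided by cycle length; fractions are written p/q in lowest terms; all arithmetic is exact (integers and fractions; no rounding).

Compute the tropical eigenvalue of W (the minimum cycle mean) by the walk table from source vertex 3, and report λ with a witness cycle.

q=0: [∞, ∞, 0]
q=1: [15, 8, ∞]
q=2: [10, 20, 31]
q=3: [22, 15, 26]
Optimal cycle mean attained by: cycle 1->2->1, total 5 + 2, length 2.
Answer: λ = 7/2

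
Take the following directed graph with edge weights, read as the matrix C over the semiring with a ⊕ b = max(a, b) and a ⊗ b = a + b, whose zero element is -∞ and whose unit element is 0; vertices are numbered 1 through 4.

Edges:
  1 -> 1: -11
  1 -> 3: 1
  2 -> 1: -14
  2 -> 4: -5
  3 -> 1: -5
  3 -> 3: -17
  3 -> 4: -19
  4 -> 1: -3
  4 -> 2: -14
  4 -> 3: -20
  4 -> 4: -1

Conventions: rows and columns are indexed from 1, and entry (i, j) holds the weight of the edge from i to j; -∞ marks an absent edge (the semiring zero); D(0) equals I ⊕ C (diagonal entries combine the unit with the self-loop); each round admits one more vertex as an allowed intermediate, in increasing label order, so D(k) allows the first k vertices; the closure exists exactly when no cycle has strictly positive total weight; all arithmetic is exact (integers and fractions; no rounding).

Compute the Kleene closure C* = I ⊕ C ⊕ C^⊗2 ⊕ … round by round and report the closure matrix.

D(0):
  [0, -∞, 1, -∞]
  [-14, 0, -∞, -5]
  [-5, -∞, 0, -19]
  [-3, -14, -20, 0]
D(1):
  [0, -∞, 1, -∞]
  [-14, 0, -13, -5]
  [-5, -∞, 0, -19]
  [-3, -14, -2, 0]
D(2):
  [0, -∞, 1, -∞]
  [-14, 0, -13, -5]
  [-5, -∞, 0, -19]
  [-3, -14, -2, 0]
D(3):
  [0, -∞, 1, -18]
  [-14, 0, -13, -5]
  [-5, -∞, 0, -19]
  [-3, -14, -2, 0]
D(4):
  [0, -32, 1, -18]
  [-8, 0, -7, -5]
  [-5, -33, 0, -19]
  [-3, -14, -2, 0]
Answer: C* = [[0, -32, 1, -18], [-8, 0, -7, -5], [-5, -33, 0, -19], [-3, -14, -2, 0]]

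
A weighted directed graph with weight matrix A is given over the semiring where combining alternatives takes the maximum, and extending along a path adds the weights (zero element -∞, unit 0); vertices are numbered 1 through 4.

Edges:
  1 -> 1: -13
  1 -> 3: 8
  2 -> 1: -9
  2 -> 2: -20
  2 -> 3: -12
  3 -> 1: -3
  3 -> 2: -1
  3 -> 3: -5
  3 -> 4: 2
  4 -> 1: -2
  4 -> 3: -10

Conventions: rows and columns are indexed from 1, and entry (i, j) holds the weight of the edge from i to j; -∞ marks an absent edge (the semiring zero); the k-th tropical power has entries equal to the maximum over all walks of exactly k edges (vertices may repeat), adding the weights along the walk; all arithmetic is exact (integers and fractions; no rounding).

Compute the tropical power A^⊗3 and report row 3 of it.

A^⊗2:
  [5, 7, 3, 10]
  [-15, -13, -1, -10]
  [0, -6, 5, -3]
  [-13, -11, 6, -8]
A^⊗3:
  [8, 2, 13, 5]
  [-4, -2, -6, 1]
  [2, 4, 8, 7]
  [3, 5, 1, 8]
Answer: row 3 of A^⊗3 = [2, 4, 8, 7]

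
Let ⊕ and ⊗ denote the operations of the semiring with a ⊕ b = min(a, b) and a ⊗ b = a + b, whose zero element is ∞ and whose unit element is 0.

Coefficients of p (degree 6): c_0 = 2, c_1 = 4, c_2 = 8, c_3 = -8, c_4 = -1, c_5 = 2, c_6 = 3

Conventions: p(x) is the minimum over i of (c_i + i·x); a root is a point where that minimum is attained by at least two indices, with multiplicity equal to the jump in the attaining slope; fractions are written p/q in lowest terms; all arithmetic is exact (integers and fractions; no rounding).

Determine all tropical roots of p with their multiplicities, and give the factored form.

hull edge (i=0, c=2) to (i=3, c=-8): slope -10/3, span 3
hull edge (i=3, c=-8) to (i=6, c=3): slope 11/3, span 3
Factored form: p(x) = 3 ⊗ (x ⊕ (-11/3)) ⊗ (x ⊕ (-11/3)) ⊗ (x ⊕ (-11/3)) ⊗ (x ⊕ 10/3) ⊗ (x ⊕ 10/3) ⊗ (x ⊕ 10/3)
Answer: roots = -11/3 (mult 3), 10/3 (mult 3)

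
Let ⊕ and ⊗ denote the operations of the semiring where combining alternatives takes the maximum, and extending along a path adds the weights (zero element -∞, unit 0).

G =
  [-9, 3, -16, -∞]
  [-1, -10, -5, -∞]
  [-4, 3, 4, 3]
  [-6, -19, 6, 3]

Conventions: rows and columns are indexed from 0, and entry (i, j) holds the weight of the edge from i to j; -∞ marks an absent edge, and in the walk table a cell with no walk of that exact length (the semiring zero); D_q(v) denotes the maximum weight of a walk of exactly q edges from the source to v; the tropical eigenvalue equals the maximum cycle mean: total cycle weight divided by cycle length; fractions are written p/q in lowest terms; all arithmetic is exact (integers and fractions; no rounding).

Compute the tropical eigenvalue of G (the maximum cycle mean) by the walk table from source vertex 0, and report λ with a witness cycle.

q=0: [0, -∞, -∞, -∞]
q=1: [-9, 3, -16, -∞]
q=2: [2, -6, -2, -13]
q=3: [-6, 5, 2, 1]
q=4: [4, 5, 7, 5]
Optimal cycle mean attained by: cycle 2->3->2, total 3 + 6, length 2.
Answer: λ = 9/2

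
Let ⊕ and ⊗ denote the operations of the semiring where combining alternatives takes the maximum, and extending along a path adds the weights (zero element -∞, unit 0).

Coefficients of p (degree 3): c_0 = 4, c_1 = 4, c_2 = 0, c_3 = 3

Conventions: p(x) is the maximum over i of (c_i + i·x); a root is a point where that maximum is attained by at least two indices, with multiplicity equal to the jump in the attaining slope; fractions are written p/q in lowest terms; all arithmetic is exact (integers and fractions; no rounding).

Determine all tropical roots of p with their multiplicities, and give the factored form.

hull edge (i=0, c=4) to (i=1, c=4): slope 0, span 1
hull edge (i=1, c=4) to (i=3, c=3): slope -1/2, span 2
Factored form: p(x) = 3 ⊗ (x ⊕ 0) ⊗ (x ⊕ 1/2) ⊗ (x ⊕ 1/2)
Answer: roots = 0 (mult 1), 1/2 (mult 2)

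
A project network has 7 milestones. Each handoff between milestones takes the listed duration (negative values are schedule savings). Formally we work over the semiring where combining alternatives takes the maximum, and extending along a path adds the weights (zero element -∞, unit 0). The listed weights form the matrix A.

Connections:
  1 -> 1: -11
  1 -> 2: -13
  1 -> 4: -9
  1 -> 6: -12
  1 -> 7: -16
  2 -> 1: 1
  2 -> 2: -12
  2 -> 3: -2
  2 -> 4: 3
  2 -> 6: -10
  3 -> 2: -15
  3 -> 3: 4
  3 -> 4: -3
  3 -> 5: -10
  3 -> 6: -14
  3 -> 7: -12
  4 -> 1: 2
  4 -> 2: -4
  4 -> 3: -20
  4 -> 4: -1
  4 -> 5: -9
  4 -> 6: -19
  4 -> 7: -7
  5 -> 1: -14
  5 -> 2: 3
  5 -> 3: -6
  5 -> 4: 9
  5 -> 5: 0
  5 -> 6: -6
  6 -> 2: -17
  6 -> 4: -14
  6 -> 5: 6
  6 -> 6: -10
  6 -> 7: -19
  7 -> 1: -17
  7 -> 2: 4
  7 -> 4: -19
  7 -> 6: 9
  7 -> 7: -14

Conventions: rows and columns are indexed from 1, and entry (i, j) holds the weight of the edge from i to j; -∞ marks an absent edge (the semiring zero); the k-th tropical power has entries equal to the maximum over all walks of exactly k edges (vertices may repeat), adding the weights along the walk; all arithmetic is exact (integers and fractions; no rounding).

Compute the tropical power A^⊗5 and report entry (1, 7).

A^⊗2:
  [-7, -12, -15, -10, -6, -7, -16]
  [5, -1, 2, 2, -4, -11, -4]
  [-1, -7, 8, 1, -6, -3, -8]
  [1, -3, -6, 0, -9, 2, -8]
  [11, 5, 1, 9, 0, -6, 2]
  [-8, 9, 0, 15, 6, 0, -21]
  [5, -8, 2, 7, 15, -1, -10]
A^⊗3:
  [-8, -3, -11, 3, -1, -7, -17]
  [4, 0, 6, 5, -4, 5, -5]
  [3, -3, 12, 5, 3, 1, -4]
  [2, -4, -2, 0, 8, 1, -7]
  [11, 6, 5, 9, 0, 11, 2]
  [17, 11, 7, 15, 6, 0, 8]
  [9, 18, 9, 24, 15, 9, 0]
A^⊗4:
  [5, 2, -5, 8, -1, -7, -4]
  [7, 1, 10, 5, 11, 4, -2]
  [7, 6, 16, 12, 7, 5, 0]
  [2, 11, 2, 17, 8, 2, -7]
  [11, 6, 9, 9, 17, 11, 2]
  [17, 12, 11, 15, 6, 17, 8]
  [26, 20, 16, 24, 15, 9, 17]
A^⊗5:
  [10, 4, 0, 8, -1, 5, 1]
  [7, 14, 14, 20, 11, 7, -2]
  [14, 10, 20, 16, 11, 9, 5]
  [19, 13, 9, 17, 8, 2, 10]
  [11, 20, 13, 26, 17, 11, 2]
  [17, 12, 15, 15, 23, 17, 8]
  [26, 21, 20, 24, 15, 26, 17]
Key observation: the optimum is the walk 1->7->6->5->4->7, with weight (-16) + 9 + 6 + 9 + (-7) = 1.
Optimal value attained by: walk 1->7->6->5->4->7.
Answer: (A^⊗5)[1][7] = 1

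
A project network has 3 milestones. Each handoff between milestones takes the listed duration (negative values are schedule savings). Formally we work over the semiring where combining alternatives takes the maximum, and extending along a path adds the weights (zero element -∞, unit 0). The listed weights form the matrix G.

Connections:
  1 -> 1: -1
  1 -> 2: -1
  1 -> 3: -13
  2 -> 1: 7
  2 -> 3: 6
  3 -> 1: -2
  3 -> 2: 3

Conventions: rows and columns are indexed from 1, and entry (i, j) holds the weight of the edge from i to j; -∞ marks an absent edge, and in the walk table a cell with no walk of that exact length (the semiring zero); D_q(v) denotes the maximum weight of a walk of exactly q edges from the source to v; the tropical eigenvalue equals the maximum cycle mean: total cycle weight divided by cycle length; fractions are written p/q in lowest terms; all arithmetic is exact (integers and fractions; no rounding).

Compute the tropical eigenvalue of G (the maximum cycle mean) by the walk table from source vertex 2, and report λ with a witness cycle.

q=0: [-∞, 0, -∞]
q=1: [7, -∞, 6]
q=2: [6, 9, -6]
q=3: [16, 5, 15]
Optimal cycle mean attained by: cycle 2->3->2, total 6 + 3, length 2.
Answer: λ = 9/2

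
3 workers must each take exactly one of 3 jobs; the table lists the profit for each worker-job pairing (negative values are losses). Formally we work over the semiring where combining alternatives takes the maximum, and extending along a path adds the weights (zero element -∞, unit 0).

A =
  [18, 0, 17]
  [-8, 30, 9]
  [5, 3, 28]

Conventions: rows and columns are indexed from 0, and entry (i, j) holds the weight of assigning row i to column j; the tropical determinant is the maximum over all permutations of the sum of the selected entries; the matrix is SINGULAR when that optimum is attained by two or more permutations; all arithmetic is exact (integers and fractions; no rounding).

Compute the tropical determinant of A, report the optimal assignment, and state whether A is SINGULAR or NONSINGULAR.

σ = (0, 1, 2): 18 + 30 + 28 = 76
σ = (0, 2, 1): 18 + 9 + 3 = 30
σ = (1, 0, 2): 0 + (-8) + 28 = 20
σ = (1, 2, 0): 0 + 9 + 5 = 14
σ = (2, 0, 1): 17 + (-8) + 3 = 12
σ = (2, 1, 0): 17 + 30 + 5 = 52
Optimal value attained by: σ = (0, 1, 2).
Answer: det⊕(A) = 76; verdict: NONSINGULAR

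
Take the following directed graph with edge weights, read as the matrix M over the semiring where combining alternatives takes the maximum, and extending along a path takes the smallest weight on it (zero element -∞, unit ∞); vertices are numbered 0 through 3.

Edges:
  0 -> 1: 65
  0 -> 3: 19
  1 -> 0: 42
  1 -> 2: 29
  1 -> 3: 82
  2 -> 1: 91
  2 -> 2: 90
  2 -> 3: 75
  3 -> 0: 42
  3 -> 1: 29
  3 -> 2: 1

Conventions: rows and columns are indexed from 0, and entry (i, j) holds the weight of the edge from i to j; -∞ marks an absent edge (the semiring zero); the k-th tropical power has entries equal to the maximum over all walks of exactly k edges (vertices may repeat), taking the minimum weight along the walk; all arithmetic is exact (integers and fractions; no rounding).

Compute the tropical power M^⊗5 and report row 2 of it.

M^⊗2:
  [42, 19, 29, 65]
  [42, 42, 29, 29]
  [42, 90, 90, 82]
  [29, 42, 29, 29]
M^⊗3:
  [42, 42, 29, 29]
  [42, 42, 29, 42]
  [42, 90, 90, 82]
  [42, 29, 29, 42]
M^⊗4:
  [42, 42, 29, 42]
  [42, 42, 29, 42]
  [42, 90, 90, 82]
  [42, 42, 29, 29]
M^⊗5:
  [42, 42, 29, 42]
  [42, 42, 29, 42]
  [42, 90, 90, 82]
  [42, 42, 29, 42]
Answer: row 2 of M^⊗5 = [42, 90, 90, 82]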